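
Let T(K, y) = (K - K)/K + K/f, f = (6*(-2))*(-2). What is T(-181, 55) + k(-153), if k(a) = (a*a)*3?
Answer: 1685267/24 ≈ 70220.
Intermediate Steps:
f = 24 (f = -12*(-2) = 24)
k(a) = 3*a² (k(a) = a²*3 = 3*a²)
T(K, y) = K/24 (T(K, y) = (K - K)/K + K/24 = 0/K + K*(1/24) = 0 + K/24 = K/24)
T(-181, 55) + k(-153) = (1/24)*(-181) + 3*(-153)² = -181/24 + 3*23409 = -181/24 + 70227 = 1685267/24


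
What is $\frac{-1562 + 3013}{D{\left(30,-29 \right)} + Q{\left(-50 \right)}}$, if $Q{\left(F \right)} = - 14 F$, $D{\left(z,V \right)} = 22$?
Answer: $\frac{1451}{722} \approx 2.0097$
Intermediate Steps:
$\frac{-1562 + 3013}{D{\left(30,-29 \right)} + Q{\left(-50 \right)}} = \frac{-1562 + 3013}{22 - -700} = \frac{1451}{22 + 700} = \frac{1451}{722}$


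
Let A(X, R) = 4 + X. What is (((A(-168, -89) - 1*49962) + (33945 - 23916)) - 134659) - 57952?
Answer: -232708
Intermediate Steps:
(((A(-168, -89) - 1*49962) + (33945 - 23916)) - 134659) - 57952 = ((((4 - 168) - 1*49962) + (33945 - 23916)) - 134659) - 57952 = (((-164 - 49962) + 10029) - 134659) - 57952 = ((-50126 + 10029) - 134659) - 57952 = (-40097 - 134659) - 57952 = -174756 - 57952 = -232708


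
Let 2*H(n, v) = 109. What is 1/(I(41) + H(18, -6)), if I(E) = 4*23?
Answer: 2/293 ≈ 0.0068259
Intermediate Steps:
I(E) = 92
H(n, v) = 109/2 (H(n, v) = (½)*109 = 109/2)
1/(I(41) + H(18, -6)) = 1/(92 + 109/2) = 1/(293/2) = 2/293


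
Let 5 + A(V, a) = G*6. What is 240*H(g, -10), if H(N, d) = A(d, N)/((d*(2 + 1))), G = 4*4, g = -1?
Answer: -728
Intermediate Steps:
G = 16
A(V, a) = 91 (A(V, a) = -5 + 16*6 = -5 + 96 = 91)
H(N, d) = 91/(3*d) (H(N, d) = 91/((d*(2 + 1))) = 91/((d*3)) = 91/((3*d)) = 91*(1/(3*d)) = 91/(3*d))
240*H(g, -10) = 240*((91/3)/(-10)) = 240*((91/3)*(-⅒)) = 240*(-91/30) = -728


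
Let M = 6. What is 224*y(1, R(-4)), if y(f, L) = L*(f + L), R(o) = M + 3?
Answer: 20160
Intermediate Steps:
R(o) = 9 (R(o) = 6 + 3 = 9)
y(f, L) = L*(L + f)
224*y(1, R(-4)) = 224*(9*(9 + 1)) = 224*(9*10) = 224*90 = 20160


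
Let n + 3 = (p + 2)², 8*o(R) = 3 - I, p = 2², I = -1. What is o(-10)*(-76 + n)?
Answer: -43/2 ≈ -21.500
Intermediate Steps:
p = 4
o(R) = ½ (o(R) = (3 - 1*(-1))/8 = (3 + 1)/8 = (⅛)*4 = ½)
n = 33 (n = -3 + (4 + 2)² = -3 + 6² = -3 + 36 = 33)
o(-10)*(-76 + n) = (-76 + 33)/2 = (½)*(-43) = -43/2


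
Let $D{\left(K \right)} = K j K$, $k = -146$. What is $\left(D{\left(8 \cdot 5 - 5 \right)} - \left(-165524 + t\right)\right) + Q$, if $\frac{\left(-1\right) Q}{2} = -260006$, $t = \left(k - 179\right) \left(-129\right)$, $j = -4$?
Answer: $638711$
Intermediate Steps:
$D{\left(K \right)} = - 4 K^{2}$ ($D{\left(K \right)} = K \left(-4\right) K = - 4 K K = - 4 K^{2}$)
$t = 41925$ ($t = \left(-146 - 179\right) \left(-129\right) = \left(-325\right) \left(-129\right) = 41925$)
$Q = 520012$ ($Q = \left(-2\right) \left(-260006\right) = 520012$)
$\left(D{\left(8 \cdot 5 - 5 \right)} - \left(-165524 + t\right)\right) + Q = \left(- 4 \left(8 \cdot 5 - 5\right)^{2} + \left(165524 - 41925\right)\right) + 520012 = \left(- 4 \left(40 - 5\right)^{2} + \left(165524 - 41925\right)\right) + 520012 = \left(- 4 \cdot 35^{2} + 123599\right) + 520012 = \left(\left(-4\right) 1225 + 123599\right) + 520012 = \left(-4900 + 123599\right) + 520012 = 118699 + 520012 = 638711$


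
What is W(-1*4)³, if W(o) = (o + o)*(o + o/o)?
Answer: 13824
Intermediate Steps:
W(o) = 2*o*(1 + o) (W(o) = (2*o)*(o + 1) = (2*o)*(1 + o) = 2*o*(1 + o))
W(-1*4)³ = (2*(-1*4)*(1 - 1*4))³ = (2*(-4)*(1 - 4))³ = (2*(-4)*(-3))³ = 24³ = 13824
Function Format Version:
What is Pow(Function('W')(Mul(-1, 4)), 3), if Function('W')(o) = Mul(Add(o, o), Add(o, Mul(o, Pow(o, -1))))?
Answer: 13824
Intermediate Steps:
Function('W')(o) = Mul(2, o, Add(1, o)) (Function('W')(o) = Mul(Mul(2, o), Add(o, 1)) = Mul(Mul(2, o), Add(1, o)) = Mul(2, o, Add(1, o)))
Pow(Function('W')(Mul(-1, 4)), 3) = Pow(Mul(2, Mul(-1, 4), Add(1, Mul(-1, 4))), 3) = Pow(Mul(2, -4, Add(1, -4)), 3) = Pow(Mul(2, -4, -3), 3) = Pow(24, 3) = 13824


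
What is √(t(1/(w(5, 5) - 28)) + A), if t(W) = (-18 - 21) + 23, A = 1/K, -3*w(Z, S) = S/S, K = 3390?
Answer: I*√183870210/3390 ≈ 4.0*I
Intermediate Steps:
w(Z, S) = -⅓ (w(Z, S) = -S/(3*S) = -⅓*1 = -⅓)
A = 1/3390 ≈ 0.00029499
t(W) = -16 (t(W) = -39 + 23 = -16)
√(t(1/(w(5, 5) - 28)) + A) = √(-16 + 1/3390) = √(-54239/3390) = I*√183870210/3390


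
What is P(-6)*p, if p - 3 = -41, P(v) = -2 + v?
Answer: 304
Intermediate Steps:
p = -38 (p = 3 - 41 = -38)
P(-6)*p = (-2 - 6)*(-38) = -8*(-38) = 304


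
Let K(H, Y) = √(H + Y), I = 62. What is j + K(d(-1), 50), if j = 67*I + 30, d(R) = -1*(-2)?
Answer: 4184 + 2*√13 ≈ 4191.2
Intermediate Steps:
d(R) = 2
j = 4184 (j = 67*62 + 30 = 4154 + 30 = 4184)
j + K(d(-1), 50) = 4184 + √(2 + 50) = 4184 + √52 = 4184 + 2*√13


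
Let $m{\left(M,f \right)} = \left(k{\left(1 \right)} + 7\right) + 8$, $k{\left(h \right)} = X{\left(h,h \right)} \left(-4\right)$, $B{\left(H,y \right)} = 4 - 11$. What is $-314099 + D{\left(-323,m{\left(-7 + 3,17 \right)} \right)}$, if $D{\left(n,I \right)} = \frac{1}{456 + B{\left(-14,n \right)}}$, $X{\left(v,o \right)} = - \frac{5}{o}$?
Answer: $- \frac{141030450}{449} \approx -3.141 \cdot 10^{5}$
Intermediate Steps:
$B{\left(H,y \right)} = -7$
$k{\left(h \right)} = \frac{20}{h}$ ($k{\left(h \right)} = - \frac{5}{h} \left(-4\right) = \frac{20}{h}$)
$m{\left(M,f \right)} = 35$ ($m{\left(M,f \right)} = \left(\frac{20}{1} + 7\right) + 8 = \left(20 \cdot 1 + 7\right) + 8 = \left(20 + 7\right) + 8 = 27 + 8 = 35$)
$D{\left(n,I \right)} = \frac{1}{449}$ ($D{\left(n,I \right)} = \frac{1}{456 - 7} = \frac{1}{449}$)
$-314099 + D{\left(-323,m{\left(-7 + 3,17 \right)} \right)} = -314099 + \frac{1}{449} = - \frac{141030450}{449}$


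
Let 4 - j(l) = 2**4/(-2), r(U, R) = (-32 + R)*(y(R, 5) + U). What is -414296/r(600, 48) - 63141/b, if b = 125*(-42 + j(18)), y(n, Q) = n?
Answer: -18728419/810000 ≈ -23.121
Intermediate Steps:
r(U, R) = (-32 + R)*(R + U)
j(l) = 12 (j(l) = 4 - 2**4/(-2) = 4 - 16*(-1)/2 = 4 - 1*(-8) = 4 + 8 = 12)
b = -3750 (b = 125*(-42 + 12) = 125*(-30) = -3750)
-414296/r(600, 48) - 63141/b = -414296/(48**2 - 32*48 - 32*600 + 48*600) - 63141/(-3750) = -414296/(2304 - 1536 - 19200 + 28800) - 63141*(-1/3750) = -414296/10368 + 21047/1250 = -414296*1/10368 + 21047/1250 = -51787/1296 + 21047/1250 = -18728419/810000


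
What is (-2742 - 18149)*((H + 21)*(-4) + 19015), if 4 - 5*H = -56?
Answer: -394484753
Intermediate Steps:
H = 12 (H = ⅘ - ⅕*(-56) = ⅘ + 56/5 = 12)
(-2742 - 18149)*((H + 21)*(-4) + 19015) = (-2742 - 18149)*((12 + 21)*(-4) + 19015) = -20891*(33*(-4) + 19015) = -20891*(-132 + 19015) = -20891*18883 = -394484753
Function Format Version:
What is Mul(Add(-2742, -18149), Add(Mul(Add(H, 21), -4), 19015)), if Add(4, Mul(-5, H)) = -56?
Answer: -394484753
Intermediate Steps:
H = 12 (H = Add(Rational(4, 5), Mul(Rational(-1, 5), -56)) = Add(Rational(4, 5), Rational(56, 5)) = 12)
Mul(Add(-2742, -18149), Add(Mul(Add(H, 21), -4), 19015)) = Mul(Add(-2742, -18149), Add(Mul(Add(12, 21), -4), 19015)) = Mul(-20891, Add(Mul(33, -4), 19015)) = Mul(-20891, Add(-132, 19015)) = Mul(-20891, 18883) = -394484753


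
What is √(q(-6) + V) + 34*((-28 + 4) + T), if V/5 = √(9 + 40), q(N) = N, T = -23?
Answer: -1598 + √29 ≈ -1592.6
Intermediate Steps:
V = 35 (V = 5*√(9 + 40) = 5*√49 = 5*7 = 35)
√(q(-6) + V) + 34*((-28 + 4) + T) = √(-6 + 35) + 34*((-28 + 4) - 23) = √29 + 34*(-24 - 23) = √29 + 34*(-47) = √29 - 1598 = -1598 + √29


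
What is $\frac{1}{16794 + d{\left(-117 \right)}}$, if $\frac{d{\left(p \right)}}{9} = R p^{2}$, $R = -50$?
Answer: $- \frac{1}{6143256} \approx -1.6278 \cdot 10^{-7}$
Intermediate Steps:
$d{\left(p \right)} = - 450 p^{2}$ ($d{\left(p \right)} = 9 \left(- 50 p^{2}\right) = - 450 p^{2}$)
$\frac{1}{16794 + d{\left(-117 \right)}} = \frac{1}{16794 - 450 \left(-117\right)^{2}} = \frac{1}{16794 - 6160050} = \frac{1}{-6143256} = - \frac{1}{6143256}$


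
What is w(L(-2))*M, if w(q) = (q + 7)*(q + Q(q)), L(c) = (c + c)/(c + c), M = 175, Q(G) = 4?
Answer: 7000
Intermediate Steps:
L(c) = 1 (L(c) = (2*c)/((2*c)) = (2*c)*(1/(2*c)) = 1)
w(q) = (4 + q)*(7 + q) (w(q) = (q + 7)*(q + 4) = (7 + q)*(4 + q) = (4 + q)*(7 + q))
w(L(-2))*M = (28 + 1**2 + 11*1)*175 = (28 + 1 + 11)*175 = 40*175 = 7000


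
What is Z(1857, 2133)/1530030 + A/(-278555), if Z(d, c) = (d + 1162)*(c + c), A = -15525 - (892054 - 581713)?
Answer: 27240730953/2841316711 ≈ 9.5874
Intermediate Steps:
A = -325866 (A = -15525 - 1*310341 = -15525 - 310341 = -325866)
Z(d, c) = 2*c*(1162 + d) (Z(d, c) = (1162 + d)*(2*c) = 2*c*(1162 + d))
Z(1857, 2133)/1530030 + A/(-278555) = (2*2133*(1162 + 1857))/1530030 - 325866/(-278555) = (2*2133*3019)*(1/1530030) - 325866*(-1/278555) = 12879054*(1/1530030) + 325866/278555 = 2146509/255005 + 325866/278555 = 27240730953/2841316711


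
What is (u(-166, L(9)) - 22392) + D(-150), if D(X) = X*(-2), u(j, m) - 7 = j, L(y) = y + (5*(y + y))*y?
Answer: -22251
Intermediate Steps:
L(y) = y + 10*y² (L(y) = y + (5*(2*y))*y = y + (10*y)*y = y + 10*y²)
u(j, m) = 7 + j
D(X) = -2*X
(u(-166, L(9)) - 22392) + D(-150) = ((7 - 166) - 22392) - 2*(-150) = (-159 - 22392) + 300 = -22551 + 300 = -22251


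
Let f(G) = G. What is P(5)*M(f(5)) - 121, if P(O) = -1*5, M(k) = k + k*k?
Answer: -271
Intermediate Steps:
M(k) = k + k²
P(O) = -5
P(5)*M(f(5)) - 121 = -25*(1 + 5) - 121 = -25*6 - 121 = -5*30 - 121 = -150 - 121 = -271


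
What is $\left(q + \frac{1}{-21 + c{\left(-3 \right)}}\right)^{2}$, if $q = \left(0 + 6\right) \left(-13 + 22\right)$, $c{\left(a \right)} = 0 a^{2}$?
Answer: $\frac{1283689}{441} \approx 2910.9$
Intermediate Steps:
$c{\left(a \right)} = 0$
$q = 54$ ($q = 6 \cdot 9 = 54$)
$\left(q + \frac{1}{-21 + c{\left(-3 \right)}}\right)^{2} = \left(54 + \frac{1}{-21 + 0}\right)^{2} = \left(54 + \frac{1}{-21}\right)^{2} = \left(54 - \frac{1}{21}\right)^{2} = \left(\frac{1133}{21}\right)^{2} = \frac{1283689}{441}$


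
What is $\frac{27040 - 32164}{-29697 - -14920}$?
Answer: $\frac{732}{2111} \approx 0.34676$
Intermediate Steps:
$\frac{27040 - 32164}{-29697 - -14920} = - \frac{5124}{-29697 + \left(-1149 + 16069\right)} = - \frac{5124}{-29697 + 14920} = - \frac{5124}{-14777} = \left(-5124\right) \left(- \frac{1}{14777}\right) = \frac{732}{2111}$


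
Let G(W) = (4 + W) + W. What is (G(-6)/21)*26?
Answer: -208/21 ≈ -9.9048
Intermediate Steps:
G(W) = 4 + 2*W
(G(-6)/21)*26 = ((4 + 2*(-6))/21)*26 = ((4 - 12)/21)*26 = ((1/21)*(-8))*26 = -8/21*26 = -208/21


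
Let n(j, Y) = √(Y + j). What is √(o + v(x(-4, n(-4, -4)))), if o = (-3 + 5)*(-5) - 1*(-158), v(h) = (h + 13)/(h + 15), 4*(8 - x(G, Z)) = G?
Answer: √5361/6 ≈ 12.203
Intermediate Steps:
x(G, Z) = 8 - G/4
v(h) = (13 + h)/(15 + h)
o = 148 (o = 2*(-5) + 158 = -10 + 158 = 148)
√(o + v(x(-4, n(-4, -4)))) = √(148 + (13 + (8 - ¼*(-4)))/(15 + (8 - ¼*(-4)))) = √(148 + (13 + (8 + 1))/(15 + (8 + 1))) = √(148 + (13 + 9)/(15 + 9)) = √(148 + 22/24) = √(148 + (1/24)*22) = √(148 + 11/12) = √(1787/12) = √5361/6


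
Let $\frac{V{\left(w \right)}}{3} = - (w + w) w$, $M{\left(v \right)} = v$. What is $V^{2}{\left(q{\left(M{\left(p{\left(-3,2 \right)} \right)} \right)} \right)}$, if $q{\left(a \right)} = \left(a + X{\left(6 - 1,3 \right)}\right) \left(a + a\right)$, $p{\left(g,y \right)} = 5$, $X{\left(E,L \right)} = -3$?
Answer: $5760000$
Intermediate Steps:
$q{\left(a \right)} = 2 a \left(-3 + a\right)$ ($q{\left(a \right)} = \left(a - 3\right) \left(a + a\right) = \left(-3 + a\right) 2 a = 2 a \left(-3 + a\right)$)
$V{\left(w \right)} = - 6 w^{2}$ ($V{\left(w \right)} = 3 - (w + w) w = 3 - 2 w w = 3 \left(- 2 w^{2}\right) = - 6 w^{2}$)
$V^{2}{\left(q{\left(M{\left(p{\left(-3,2 \right)} \right)} \right)} \right)} = \left(- 6 \left(2 \cdot 5 \left(-3 + 5\right)\right)^{2}\right)^{2} = \left(- 6 \left(2 \cdot 5 \cdot 2\right)^{2}\right)^{2} = \left(- 6 \cdot 20^{2}\right)^{2} = \left(\left(-6\right) 400\right)^{2} = \left(-2400\right)^{2} = 5760000$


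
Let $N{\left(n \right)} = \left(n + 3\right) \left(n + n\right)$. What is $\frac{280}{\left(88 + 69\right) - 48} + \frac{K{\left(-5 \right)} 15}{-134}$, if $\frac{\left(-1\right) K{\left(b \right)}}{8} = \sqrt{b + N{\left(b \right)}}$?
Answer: $\frac{280}{109} + \frac{60 \sqrt{15}}{67} \approx 6.0371$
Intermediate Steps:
$N{\left(n \right)} = 2 n \left(3 + n\right)$ ($N{\left(n \right)} = \left(3 + n\right) 2 n = 2 n \left(3 + n\right)$)
$K{\left(b \right)} = - 8 \sqrt{b + 2 b \left(3 + b\right)}$
$\frac{280}{\left(88 + 69\right) - 48} + \frac{K{\left(-5 \right)} 15}{-134} = \frac{280}{\left(88 + 69\right) - 48} + \frac{- 8 \sqrt{- 5 \left(7 + 2 \left(-5\right)\right)} 15}{-134} = \frac{280}{157 - 48} + - 8 \sqrt{- 5 \left(7 - 10\right)} 15 \left(- \frac{1}{134}\right) = \frac{280}{109} + - 8 \sqrt{\left(-5\right) \left(-3\right)} 15 \left(- \frac{1}{134}\right) = 280 \cdot \frac{1}{109} + - 8 \sqrt{15} \cdot 15 \left(- \frac{1}{134}\right) = \frac{280}{109} + - 120 \sqrt{15} \left(- \frac{1}{134}\right) = \frac{280}{109} + \frac{60 \sqrt{15}}{67}$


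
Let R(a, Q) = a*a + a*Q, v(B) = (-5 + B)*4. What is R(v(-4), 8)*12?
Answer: 12096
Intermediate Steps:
v(B) = -20 + 4*B
R(a, Q) = a² + Q*a
R(v(-4), 8)*12 = ((-20 + 4*(-4))*(8 + (-20 + 4*(-4))))*12 = ((-20 - 16)*(8 + (-20 - 16)))*12 = -36*(8 - 36)*12 = -36*(-28)*12 = 1008*12 = 12096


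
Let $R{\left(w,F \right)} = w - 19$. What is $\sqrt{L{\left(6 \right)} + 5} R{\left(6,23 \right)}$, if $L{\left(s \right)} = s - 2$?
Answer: $-39$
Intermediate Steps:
$L{\left(s \right)} = -2 + s$ ($L{\left(s \right)} = s - 2 = -2 + s$)
$R{\left(w,F \right)} = -19 + w$
$\sqrt{L{\left(6 \right)} + 5} R{\left(6,23 \right)} = \sqrt{\left(-2 + 6\right) + 5} \left(-19 + 6\right) = \sqrt{4 + 5} \left(-13\right) = \sqrt{9} \left(-13\right) = 3 \left(-13\right) = -39$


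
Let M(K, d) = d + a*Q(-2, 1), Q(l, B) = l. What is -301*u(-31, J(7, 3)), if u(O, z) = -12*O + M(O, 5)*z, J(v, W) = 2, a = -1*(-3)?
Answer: -111370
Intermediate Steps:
a = 3
M(K, d) = -6 + d (M(K, d) = d + 3*(-2) = d - 6 = -6 + d)
u(O, z) = -z - 12*O (u(O, z) = -12*O + (-6 + 5)*z = -12*O - z = -z - 12*O)
-301*u(-31, J(7, 3)) = -301*(-1*2 - 12*(-31)) = -301*(-2 + 372) = -301*370 = -111370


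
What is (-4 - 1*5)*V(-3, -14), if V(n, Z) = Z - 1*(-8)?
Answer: 54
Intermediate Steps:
V(n, Z) = 8 + Z (V(n, Z) = Z + 8 = 8 + Z)
(-4 - 1*5)*V(-3, -14) = (-4 - 1*5)*(8 - 14) = (-4 - 5)*(-6) = -9*(-6) = 54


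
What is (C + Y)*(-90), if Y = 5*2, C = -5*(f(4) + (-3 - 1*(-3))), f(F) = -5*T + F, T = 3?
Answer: -5850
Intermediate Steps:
f(F) = -15 + F (f(F) = -5*3 + F = -15 + F)
C = 55 (C = -5*((-15 + 4) + (-3 - 1*(-3))) = -5*(-11 + (-3 + 3)) = -5*(-11 + 0) = -5*(-11) = 55)
Y = 10
(C + Y)*(-90) = (55 + 10)*(-90) = 65*(-90) = -5850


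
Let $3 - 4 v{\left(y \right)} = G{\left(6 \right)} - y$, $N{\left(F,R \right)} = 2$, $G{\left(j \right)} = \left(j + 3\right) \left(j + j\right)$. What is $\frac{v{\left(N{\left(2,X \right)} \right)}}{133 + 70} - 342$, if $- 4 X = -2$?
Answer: $- \frac{277807}{812} \approx -342.13$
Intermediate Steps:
$G{\left(j \right)} = 2 j \left(3 + j\right)$ ($G{\left(j \right)} = \left(3 + j\right) 2 j = 2 j \left(3 + j\right)$)
$X = \frac{1}{2}$ ($X = \left(- \frac{1}{4}\right) \left(-2\right) = \frac{1}{2} \approx 0.5$)
$v{\left(y \right)} = - \frac{105}{4} + \frac{y}{4}$ ($v{\left(y \right)} = \frac{3}{4} - \frac{2 \cdot 6 \left(3 + 6\right) - y}{4} = \frac{3}{4} - \frac{2 \cdot 6 \cdot 9 - y}{4} = \frac{3}{4} - \frac{108 - y}{4} = \frac{3}{4} + \left(-27 + \frac{y}{4}\right) = - \frac{105}{4} + \frac{y}{4}$)
$\frac{v{\left(N{\left(2,X \right)} \right)}}{133 + 70} - 342 = \frac{- \frac{105}{4} + \frac{1}{4} \cdot 2}{133 + 70} - 342 = \frac{- \frac{105}{4} + \frac{1}{2}}{203} - 342 = \left(- \frac{103}{4}\right) \frac{1}{203} - 342 = - \frac{103}{812} - 342 = - \frac{277807}{812}$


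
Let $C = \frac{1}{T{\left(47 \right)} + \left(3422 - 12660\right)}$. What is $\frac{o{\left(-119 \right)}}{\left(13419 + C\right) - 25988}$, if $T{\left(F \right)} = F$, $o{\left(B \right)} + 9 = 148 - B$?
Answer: $- \frac{1185639}{57760840} \approx -0.020527$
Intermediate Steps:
$o{\left(B \right)} = 139 - B$ ($o{\left(B \right)} = -9 - \left(-148 + B\right) = 139 - B$)
$C = - \frac{1}{9191}$ ($C = \frac{1}{47 + \left(3422 - 12660\right)} = \frac{1}{47 - 9238} = \frac{1}{-9191} = - \frac{1}{9191} \approx -0.0001088$)
$\frac{o{\left(-119 \right)}}{\left(13419 + C\right) - 25988} = \frac{139 - -119}{\left(13419 - \frac{1}{9191}\right) - 25988} = \frac{139 + 119}{\frac{123334028}{9191} - 25988} = \frac{258}{- \frac{115521680}{9191}} = 258 \left(- \frac{9191}{115521680}\right) = - \frac{1185639}{57760840}$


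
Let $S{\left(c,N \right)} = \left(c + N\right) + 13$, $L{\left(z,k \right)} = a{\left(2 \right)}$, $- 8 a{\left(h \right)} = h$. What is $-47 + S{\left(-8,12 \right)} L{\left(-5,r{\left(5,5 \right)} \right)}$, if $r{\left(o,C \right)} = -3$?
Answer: $- \frac{205}{4} \approx -51.25$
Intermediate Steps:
$a{\left(h \right)} = - \frac{h}{8}$
$L{\left(z,k \right)} = - \frac{1}{4}$ ($L{\left(z,k \right)} = \left(- \frac{1}{8}\right) 2 = - \frac{1}{4}$)
$S{\left(c,N \right)} = 13 + N + c$ ($S{\left(c,N \right)} = \left(N + c\right) + 13 = 13 + N + c$)
$-47 + S{\left(-8,12 \right)} L{\left(-5,r{\left(5,5 \right)} \right)} = -47 + \left(13 + 12 - 8\right) \left(- \frac{1}{4}\right) = -47 + 17 \left(- \frac{1}{4}\right) = -47 - \frac{17}{4} = - \frac{205}{4}$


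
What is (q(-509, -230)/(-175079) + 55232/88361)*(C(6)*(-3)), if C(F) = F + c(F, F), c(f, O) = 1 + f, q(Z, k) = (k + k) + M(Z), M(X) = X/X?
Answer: -29131563081/1190011963 ≈ -24.480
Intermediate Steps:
M(X) = 1
q(Z, k) = 1 + 2*k (q(Z, k) = (k + k) + 1 = 2*k + 1 = 1 + 2*k)
C(F) = 1 + 2*F (C(F) = F + (1 + F) = 1 + 2*F)
(q(-509, -230)/(-175079) + 55232/88361)*(C(6)*(-3)) = ((1 + 2*(-230))/(-175079) + 55232/88361)*((1 + 2*6)*(-3)) = ((1 - 460)*(-1/175079) + 55232*(1/88361))*((1 + 12)*(-3)) = (-459*(-1/175079) + 55232/88361)*(13*(-3)) = (459/175079 + 55232/88361)*(-39) = (9710521027/15470155519)*(-39) = -29131563081/1190011963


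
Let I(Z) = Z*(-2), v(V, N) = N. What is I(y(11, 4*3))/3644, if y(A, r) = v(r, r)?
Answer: -6/911 ≈ -0.0065862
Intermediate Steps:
y(A, r) = r
I(Z) = -2*Z
I(y(11, 4*3))/3644 = -8*3/3644 = -2*12*(1/3644) = -24*1/3644 = -6/911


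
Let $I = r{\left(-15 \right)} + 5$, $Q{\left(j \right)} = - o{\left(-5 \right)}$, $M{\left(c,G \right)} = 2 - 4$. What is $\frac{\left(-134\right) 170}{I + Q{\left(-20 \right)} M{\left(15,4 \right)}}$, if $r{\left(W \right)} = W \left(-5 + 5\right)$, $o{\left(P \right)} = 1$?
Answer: $- \frac{22780}{7} \approx -3254.3$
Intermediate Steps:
$M{\left(c,G \right)} = -2$ ($M{\left(c,G \right)} = 2 - 4 = -2$)
$r{\left(W \right)} = 0$ ($r{\left(W \right)} = W 0 = 0$)
$Q{\left(j \right)} = -1$ ($Q{\left(j \right)} = \left(-1\right) 1 = -1$)
$I = 5$ ($I = 0 + 5 = 5$)
$\frac{\left(-134\right) 170}{I + Q{\left(-20 \right)} M{\left(15,4 \right)}} = \frac{\left(-134\right) 170}{5 - -2} = - \frac{22780}{5 + 2} = - \frac{22780}{7}$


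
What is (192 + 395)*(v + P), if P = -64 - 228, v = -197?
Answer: -287043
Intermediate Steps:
P = -292
(192 + 395)*(v + P) = (192 + 395)*(-197 - 292) = 587*(-489) = -287043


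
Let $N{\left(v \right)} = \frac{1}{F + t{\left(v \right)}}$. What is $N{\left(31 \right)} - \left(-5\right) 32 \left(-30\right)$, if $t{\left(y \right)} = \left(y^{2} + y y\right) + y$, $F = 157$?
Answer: $- \frac{10127999}{2110} \approx -4800.0$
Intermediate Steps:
$t{\left(y \right)} = y + 2 y^{2}$ ($t{\left(y \right)} = \left(y^{2} + y^{2}\right) + y = 2 y^{2} + y = y + 2 y^{2}$)
$N{\left(v \right)} = \frac{1}{157 + v \left(1 + 2 v\right)}$
$N{\left(31 \right)} - \left(-5\right) 32 \left(-30\right) = \frac{1}{157 + 31 \left(1 + 2 \cdot 31\right)} - \left(-5\right) 32 \left(-30\right) = \frac{1}{157 + 31 \left(1 + 62\right)} - \left(-160\right) \left(-30\right) = \frac{1}{157 + 31 \cdot 63} - 4800 = \frac{1}{157 + 1953} - 4800 = \frac{1}{2110} - 4800 = - \frac{10127999}{2110}$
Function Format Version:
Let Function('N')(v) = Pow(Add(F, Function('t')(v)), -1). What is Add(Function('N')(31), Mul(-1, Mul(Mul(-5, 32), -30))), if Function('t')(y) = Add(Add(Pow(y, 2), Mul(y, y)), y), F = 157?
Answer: Rational(-10127999, 2110) ≈ -4800.0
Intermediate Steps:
Function('t')(y) = Add(y, Mul(2, Pow(y, 2))) (Function('t')(y) = Add(Add(Pow(y, 2), Pow(y, 2)), y) = Add(Mul(2, Pow(y, 2)), y) = Add(y, Mul(2, Pow(y, 2))))
Function('N')(v) = Pow(Add(157, Mul(v, Add(1, Mul(2, v)))), -1)
Add(Function('N')(31), Mul(-1, Mul(Mul(-5, 32), -30))) = Add(Pow(Add(157, Mul(31, Add(1, Mul(2, 31)))), -1), Mul(-1, Mul(Mul(-5, 32), -30))) = Add(Pow(Add(157, Mul(31, Add(1, 62))), -1), Mul(-1, Mul(-160, -30))) = Add(Pow(Add(157, Mul(31, 63)), -1), Mul(-1, 4800)) = Add(Pow(Add(157, 1953), -1), -4800) = Add(Pow(2110, -1), -4800) = Add(Rational(1, 2110), -4800) = Rational(-10127999, 2110)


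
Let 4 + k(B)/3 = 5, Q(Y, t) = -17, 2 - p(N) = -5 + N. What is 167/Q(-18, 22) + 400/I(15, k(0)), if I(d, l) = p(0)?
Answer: 5631/119 ≈ 47.319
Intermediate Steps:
p(N) = 7 - N (p(N) = 2 - (-5 + N) = 2 + (5 - N) = 7 - N)
k(B) = 3 (k(B) = -12 + 3*5 = -12 + 15 = 3)
I(d, l) = 7 (I(d, l) = 7 - 1*0 = 7 + 0 = 7)
167/Q(-18, 22) + 400/I(15, k(0)) = 167/(-17) + 400/7 = 167*(-1/17) + 400*(⅐) = -167/17 + 400/7 = 5631/119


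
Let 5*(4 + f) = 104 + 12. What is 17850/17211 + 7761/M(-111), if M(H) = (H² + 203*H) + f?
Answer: 26870505/97460156 ≈ 0.27571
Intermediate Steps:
f = 96/5 (f = -4 + (104 + 12)/5 = -4 + (⅕)*116 = -4 + 116/5 = 96/5 ≈ 19.200)
M(H) = 96/5 + H² + 203*H (M(H) = (H² + 203*H) + 96/5 = 96/5 + H² + 203*H)
17850/17211 + 7761/M(-111) = 17850/17211 + 7761/(96/5 + (-111)² + 203*(-111)) = 17850*(1/17211) + 7761/(96/5 + 12321 - 22533) = 5950/5737 + 7761/(-50964/5) = 5950/5737 + 7761*(-5/50964) = 5950/5737 - 12935/16988 = 26870505/97460156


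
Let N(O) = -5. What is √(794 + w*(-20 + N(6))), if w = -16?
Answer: √1194 ≈ 34.554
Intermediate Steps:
√(794 + w*(-20 + N(6))) = √(794 - 16*(-20 - 5)) = √(794 - 16*(-25)) = √(794 + 400) = √1194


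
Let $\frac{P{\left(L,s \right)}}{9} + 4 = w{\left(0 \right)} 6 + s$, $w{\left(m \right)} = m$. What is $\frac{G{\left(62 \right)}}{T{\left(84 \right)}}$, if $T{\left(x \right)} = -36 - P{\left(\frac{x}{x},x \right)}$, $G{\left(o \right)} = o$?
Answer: $- \frac{31}{378} \approx -0.082011$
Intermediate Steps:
$P{\left(L,s \right)} = -36 + 9 s$ ($P{\left(L,s \right)} = -36 + 9 \left(0 \cdot 6 + s\right) = -36 + 9 \left(0 + s\right) = -36 + 9 s$)
$T{\left(x \right)} = - 9 x$ ($T{\left(x \right)} = -36 - \left(-36 + 9 x\right) = - 9 x$)
$\frac{G{\left(62 \right)}}{T{\left(84 \right)}} = \frac{62}{\left(-9\right) 84} = \frac{62}{-756} = 62 \left(- \frac{1}{756}\right) = - \frac{31}{378}$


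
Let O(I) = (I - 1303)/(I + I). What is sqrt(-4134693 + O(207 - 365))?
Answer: 3*I*sqrt(11468706737)/158 ≈ 2033.4*I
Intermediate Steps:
O(I) = (-1303 + I)/(2*I) (O(I) = (-1303 + I)/((2*I)) = (-1303 + I)*(1/(2*I)) = (-1303 + I)/(2*I))
sqrt(-4134693 + O(207 - 365)) = sqrt(-4134693 + (-1303 + (207 - 365))/(2*(207 - 365))) = sqrt(-4134693 + (1/2)*(-1303 - 158)/(-158)) = sqrt(-4134693 + (1/2)*(-1/158)*(-1461)) = sqrt(-4134693 + 1461/316) = sqrt(-1306561527/316) = 3*I*sqrt(11468706737)/158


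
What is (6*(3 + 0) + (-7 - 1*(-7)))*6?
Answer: 108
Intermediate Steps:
(6*(3 + 0) + (-7 - 1*(-7)))*6 = (6*3 + (-7 + 7))*6 = (18 + 0)*6 = 18*6 = 108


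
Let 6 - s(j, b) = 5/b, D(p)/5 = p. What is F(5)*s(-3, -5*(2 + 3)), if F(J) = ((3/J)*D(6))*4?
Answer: 2232/5 ≈ 446.40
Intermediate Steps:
D(p) = 5*p
s(j, b) = 6 - 5/b
F(J) = 360/J (F(J) = ((3/J)*(5*6))*4 = ((3/J)*30)*4 = (90/J)*4 = 360/J)
F(5)*s(-3, -5*(2 + 3)) = (360/5)*(6 - 5*(-1/(5*(2 + 3)))) = (360*(⅕))*(6 - 5/((-5*5))) = 72*(6 - 5/(-25)) = 72*(6 - 5*(-1/25)) = 72*(6 + ⅕) = 72*(31/5) = 2232/5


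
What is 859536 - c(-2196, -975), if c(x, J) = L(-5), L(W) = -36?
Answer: 859572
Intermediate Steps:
c(x, J) = -36
859536 - c(-2196, -975) = 859536 - 1*(-36) = 859536 + 36 = 859572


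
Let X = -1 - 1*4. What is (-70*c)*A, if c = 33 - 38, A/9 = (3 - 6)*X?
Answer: 47250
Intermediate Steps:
X = -5 (X = -1 - 4 = -5)
A = 135 (A = 9*((3 - 6)*(-5)) = 9*(-3*(-5)) = 9*15 = 135)
c = -5
(-70*c)*A = -70*(-5)*135 = 350*135 = 47250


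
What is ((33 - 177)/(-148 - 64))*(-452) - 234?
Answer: -28674/53 ≈ -541.02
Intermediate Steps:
((33 - 177)/(-148 - 64))*(-452) - 234 = -144/(-212)*(-452) - 234 = -144*(-1/212)*(-452) - 234 = (36/53)*(-452) - 234 = -16272/53 - 234 = -28674/53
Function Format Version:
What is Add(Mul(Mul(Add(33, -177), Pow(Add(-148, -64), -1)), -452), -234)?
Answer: Rational(-28674, 53) ≈ -541.02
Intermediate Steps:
Add(Mul(Mul(Add(33, -177), Pow(Add(-148, -64), -1)), -452), -234) = Add(Mul(Mul(-144, Pow(-212, -1)), -452), -234) = Add(Mul(Mul(-144, Rational(-1, 212)), -452), -234) = Add(Mul(Rational(36, 53), -452), -234) = Add(Rational(-16272, 53), -234) = Rational(-28674, 53)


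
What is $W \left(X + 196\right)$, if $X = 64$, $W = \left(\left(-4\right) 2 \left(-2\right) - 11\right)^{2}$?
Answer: $6500$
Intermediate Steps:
$W = 25$ ($W = \left(\left(-8\right) \left(-2\right) - 11\right)^{2} = \left(16 - 11\right)^{2} = 5^{2} = 25$)
$W \left(X + 196\right) = 25 \left(64 + 196\right) = 25 \cdot 260 = 6500$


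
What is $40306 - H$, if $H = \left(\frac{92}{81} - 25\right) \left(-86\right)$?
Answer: $\frac{3098548}{81} \approx 38254.0$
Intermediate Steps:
$H = \frac{166238}{81}$ ($H = \left(92 \cdot \frac{1}{81} - 25\right) \left(-86\right) = \left(\frac{92}{81} - 25\right) \left(-86\right) = \left(- \frac{1933}{81}\right) \left(-86\right) = \frac{166238}{81} \approx 2052.3$)
$40306 - H = 40306 - \frac{166238}{81} = \frac{3098548}{81}$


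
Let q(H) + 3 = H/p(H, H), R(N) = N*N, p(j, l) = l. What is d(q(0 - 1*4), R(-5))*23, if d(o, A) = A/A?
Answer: 23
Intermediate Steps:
R(N) = N²
q(H) = -2 (q(H) = -3 + H/H = -3 + 1 = -2)
d(o, A) = 1
d(q(0 - 1*4), R(-5))*23 = 1*23 = 23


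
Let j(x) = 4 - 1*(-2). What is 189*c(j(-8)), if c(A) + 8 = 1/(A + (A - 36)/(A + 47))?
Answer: -47271/32 ≈ -1477.2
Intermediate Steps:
j(x) = 6 (j(x) = 4 + 2 = 6)
c(A) = -8 + 1/(A + (-36 + A)/(47 + A)) (c(A) = -8 + 1/(A + (A - 36)/(A + 47)) = -8 + 1/(A + (-36 + A)/(47 + A)))
189*c(j(-8)) = 189*((335 - 383*6 - 8*6²)/(-36 + 6² + 48*6)) = 189*((335 - 2298 - 8*36)/(-36 + 36 + 288)) = 189*((335 - 2298 - 288)/288) = 189*((1/288)*(-2251)) = 189*(-2251/288) = -47271/32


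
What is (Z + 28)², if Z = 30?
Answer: 3364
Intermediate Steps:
(Z + 28)² = (30 + 28)² = 58² = 3364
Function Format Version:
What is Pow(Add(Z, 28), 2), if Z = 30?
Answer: 3364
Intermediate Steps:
Pow(Add(Z, 28), 2) = Pow(Add(30, 28), 2) = Pow(58, 2) = 3364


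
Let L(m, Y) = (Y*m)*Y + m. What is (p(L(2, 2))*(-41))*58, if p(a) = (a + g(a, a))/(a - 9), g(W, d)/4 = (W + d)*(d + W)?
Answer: -3828580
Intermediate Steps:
L(m, Y) = m + m*Y² (L(m, Y) = m*Y² + m = m + m*Y²)
g(W, d) = 4*(W + d)² (g(W, d) = 4*((W + d)*(d + W)) = 4*((W + d)*(W + d)) = 4*(W + d)²)
p(a) = (a + 16*a²)/(-9 + a) (p(a) = (a + 4*(a + a)²)/(a - 9) = (a + 4*(2*a)²)/(-9 + a) = (a + 4*(4*a²))/(-9 + a) = (a + 16*a²)/(-9 + a))
(p(L(2, 2))*(-41))*58 = (((2*(1 + 2²))*(1 + 16*(2*(1 + 2²)))/(-9 + 2*(1 + 2²)))*(-41))*58 = (((2*(1 + 4))*(1 + 16*(2*(1 + 4)))/(-9 + 2*(1 + 4)))*(-41))*58 = (((2*5)*(1 + 16*(2*5))/(-9 + 2*5))*(-41))*58 = ((10*(1 + 16*10)/(-9 + 10))*(-41))*58 = ((10*(1 + 160)/1)*(-41))*58 = ((10*1*161)*(-41))*58 = (1610*(-41))*58 = -66010*58 = -3828580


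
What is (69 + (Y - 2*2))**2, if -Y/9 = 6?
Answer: 121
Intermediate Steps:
Y = -54 (Y = -9*6 = -54)
(69 + (Y - 2*2))**2 = (69 + (-54 - 2*2))**2 = (69 + (-54 - 4))**2 = (69 - 58)**2 = 11**2 = 121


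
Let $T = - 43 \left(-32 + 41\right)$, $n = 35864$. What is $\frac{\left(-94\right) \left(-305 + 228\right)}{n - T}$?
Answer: $\frac{7238}{36251} \approx 0.19966$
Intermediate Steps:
$T = -387$ ($T = \left(-43\right) 9 = -387$)
$\frac{\left(-94\right) \left(-305 + 228\right)}{n - T} = \frac{\left(-94\right) \left(-305 + 228\right)}{35864 - -387} = \frac{\left(-94\right) \left(-77\right)}{35864 + 387} = \frac{7238}{36251}$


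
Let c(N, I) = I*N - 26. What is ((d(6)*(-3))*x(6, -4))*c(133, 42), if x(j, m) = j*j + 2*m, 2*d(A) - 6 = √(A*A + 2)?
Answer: -1401120 - 233520*√38 ≈ -2.8406e+6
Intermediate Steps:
d(A) = 3 + √(2 + A²)/2 (d(A) = 3 + √(A*A + 2)/2 = 3 + √(A² + 2)/2 = 3 + √(2 + A²)/2)
c(N, I) = -26 + I*N
x(j, m) = j² + 2*m
((d(6)*(-3))*x(6, -4))*c(133, 42) = (((3 + √(2 + 6²)/2)*(-3))*(6² + 2*(-4)))*(-26 + 42*133) = (((3 + √(2 + 36)/2)*(-3))*(36 - 8))*(-26 + 5586) = (((3 + √38/2)*(-3))*28)*5560 = ((-9 - 3*√38/2)*28)*5560 = (-252 - 42*√38)*5560 = -1401120 - 233520*√38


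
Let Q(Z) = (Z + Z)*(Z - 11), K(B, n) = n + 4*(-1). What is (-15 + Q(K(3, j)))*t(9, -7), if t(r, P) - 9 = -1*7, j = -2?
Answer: 378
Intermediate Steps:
K(B, n) = -4 + n (K(B, n) = n - 4 = -4 + n)
t(r, P) = 2 (t(r, P) = 9 - 1*7 = 9 - 7 = 2)
Q(Z) = 2*Z*(-11 + Z) (Q(Z) = (2*Z)*(-11 + Z) = 2*Z*(-11 + Z))
(-15 + Q(K(3, j)))*t(9, -7) = (-15 + 2*(-4 - 2)*(-11 + (-4 - 2)))*2 = (-15 + 2*(-6)*(-11 - 6))*2 = (-15 + 2*(-6)*(-17))*2 = (-15 + 204)*2 = 189*2 = 378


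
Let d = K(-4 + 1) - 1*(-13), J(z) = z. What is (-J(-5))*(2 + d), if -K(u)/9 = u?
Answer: 210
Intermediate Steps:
K(u) = -9*u
d = 40 (d = -9*(-4 + 1) - 1*(-13) = -9*(-3) + 13 = 27 + 13 = 40)
(-J(-5))*(2 + d) = (-1*(-5))*(2 + 40) = 5*42 = 210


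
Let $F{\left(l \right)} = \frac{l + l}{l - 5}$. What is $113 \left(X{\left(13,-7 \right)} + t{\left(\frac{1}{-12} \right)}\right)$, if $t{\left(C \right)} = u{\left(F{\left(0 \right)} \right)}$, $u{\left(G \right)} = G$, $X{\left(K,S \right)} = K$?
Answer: $1469$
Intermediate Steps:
$F{\left(l \right)} = \frac{2 l}{-5 + l}$
$t{\left(C \right)} = 0$ ($t{\left(C \right)} = 2 \cdot 0 \frac{1}{-5 + 0} = 2 \cdot 0 \frac{1}{-5} = 2 \cdot 0 \left(- \frac{1}{5}\right) = 0$)
$113 \left(X{\left(13,-7 \right)} + t{\left(\frac{1}{-12} \right)}\right) = 113 \left(13 + 0\right) = 113 \cdot 13 = 1469$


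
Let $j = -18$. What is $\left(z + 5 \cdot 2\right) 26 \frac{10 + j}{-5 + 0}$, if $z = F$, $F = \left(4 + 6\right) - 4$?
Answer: $\frac{3328}{5} \approx 665.6$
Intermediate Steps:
$F = 6$ ($F = 10 - 4 = 6$)
$z = 6$
$\left(z + 5 \cdot 2\right) 26 \frac{10 + j}{-5 + 0} = \left(6 + 5 \cdot 2\right) 26 \frac{10 - 18}{-5 + 0} = \left(6 + 10\right) 26 \left(- \frac{8}{-5}\right) = 16 \cdot 26 \left(\left(-8\right) \left(- \frac{1}{5}\right)\right) = 416 \cdot \frac{8}{5} = \frac{3328}{5}$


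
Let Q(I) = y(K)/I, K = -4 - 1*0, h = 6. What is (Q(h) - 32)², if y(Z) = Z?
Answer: 9604/9 ≈ 1067.1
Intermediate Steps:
K = -4 (K = -4 + 0 = -4)
Q(I) = -4/I
(Q(h) - 32)² = (-4/6 - 32)² = (-4*⅙ - 32)² = (-⅔ - 32)² = (-98/3)² = 9604/9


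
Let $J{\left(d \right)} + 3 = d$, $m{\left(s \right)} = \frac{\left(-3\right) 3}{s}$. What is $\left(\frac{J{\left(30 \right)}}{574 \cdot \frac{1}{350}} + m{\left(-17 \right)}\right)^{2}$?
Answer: $\frac{140280336}{485809} \approx 288.76$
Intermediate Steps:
$m{\left(s \right)} = - \frac{9}{s}$
$J{\left(d \right)} = -3 + d$
$\left(\frac{J{\left(30 \right)}}{574 \cdot \frac{1}{350}} + m{\left(-17 \right)}\right)^{2} = \left(\frac{-3 + 30}{574 \cdot \frac{1}{350}} - \frac{9}{-17}\right)^{2} = \left(\frac{27}{574 \cdot \frac{1}{350}} - - \frac{9}{17}\right)^{2} = \left(\frac{27}{\frac{41}{25}} + \frac{9}{17}\right)^{2} = \left(27 \cdot \frac{25}{41} + \frac{9}{17}\right)^{2} = \left(\frac{675}{41} + \frac{9}{17}\right)^{2} = \left(\frac{11844}{697}\right)^{2} = \frac{140280336}{485809}$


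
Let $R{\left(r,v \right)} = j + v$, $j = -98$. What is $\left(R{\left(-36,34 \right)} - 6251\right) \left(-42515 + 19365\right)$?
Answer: $146192250$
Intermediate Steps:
$R{\left(r,v \right)} = -98 + v$
$\left(R{\left(-36,34 \right)} - 6251\right) \left(-42515 + 19365\right) = \left(\left(-98 + 34\right) - 6251\right) \left(-42515 + 19365\right) = \left(-64 - 6251\right) \left(-23150\right) = \left(-6315\right) \left(-23150\right) = 146192250$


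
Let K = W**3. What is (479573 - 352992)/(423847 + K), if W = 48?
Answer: 126581/534439 ≈ 0.23685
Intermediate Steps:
K = 110592 (K = 48**3 = 110592)
(479573 - 352992)/(423847 + K) = (479573 - 352992)/(423847 + 110592) = 126581/534439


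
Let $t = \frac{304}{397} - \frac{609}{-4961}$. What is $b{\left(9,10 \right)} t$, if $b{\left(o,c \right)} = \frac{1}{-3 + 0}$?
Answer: $- \frac{1749917}{5908551} \approx -0.29617$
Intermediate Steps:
$b{\left(o,c \right)} = - \frac{1}{3}$ ($b{\left(o,c \right)} = \frac{1}{-3} = - \frac{1}{3}$)
$t = \frac{1749917}{1969517}$ ($t = 304 \cdot \frac{1}{397} - - \frac{609}{4961} = \frac{304}{397} + \frac{609}{4961} = \frac{1749917}{1969517} \approx 0.8885$)
$b{\left(9,10 \right)} t = \left(- \frac{1}{3}\right) \frac{1749917}{1969517} = - \frac{1749917}{5908551}$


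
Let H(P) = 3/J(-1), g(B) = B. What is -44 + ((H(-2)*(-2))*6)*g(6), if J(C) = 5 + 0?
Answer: -436/5 ≈ -87.200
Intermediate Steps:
J(C) = 5
H(P) = ⅗ (H(P) = 3/5 = 3*(⅕) = ⅗)
-44 + ((H(-2)*(-2))*6)*g(6) = -44 + (((⅗)*(-2))*6)*6 = -44 - 6/5*6*6 = -44 - 36/5*6 = -44 - 216/5 = -436/5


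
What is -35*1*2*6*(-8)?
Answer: 3360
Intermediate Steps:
-35*1*2*6*(-8) = -70*6*(-8) = -35*12*(-8) = -420*(-8) = 3360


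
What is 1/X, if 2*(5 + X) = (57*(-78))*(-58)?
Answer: 1/128929 ≈ 7.7562e-6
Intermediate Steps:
X = 128929 (X = -5 + ((57*(-78))*(-58))/2 = -5 + (-4446*(-58))/2 = -5 + (1/2)*257868 = -5 + 128934 = 128929)
1/X = 1/128929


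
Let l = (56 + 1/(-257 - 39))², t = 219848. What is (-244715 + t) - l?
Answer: -2453477697/87616 ≈ -28003.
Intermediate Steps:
l = 274730625/87616 (l = (56 + 1/(-296))² = (56 - 1/296)² = (16575/296)² = 274730625/87616 ≈ 3135.6)
(-244715 + t) - l = (-244715 + 219848) - 1*274730625/87616 = -24867 - 274730625/87616 = -2453477697/87616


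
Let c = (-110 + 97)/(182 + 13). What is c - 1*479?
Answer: -7186/15 ≈ -479.07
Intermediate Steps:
c = -1/15 (c = -13/195 = -13*1/195 = -1/15 ≈ -0.066667)
c - 1*479 = -1/15 - 1*479 = -1/15 - 479 = -7186/15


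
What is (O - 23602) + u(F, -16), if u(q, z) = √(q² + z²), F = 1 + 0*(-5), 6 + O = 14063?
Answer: -9545 + √257 ≈ -9529.0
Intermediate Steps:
O = 14057 (O = -6 + 14063 = 14057)
F = 1 (F = 1 + 0 = 1)
(O - 23602) + u(F, -16) = (14057 - 23602) + √(1² + (-16)²) = -9545 + √(1 + 256) = -9545 + √257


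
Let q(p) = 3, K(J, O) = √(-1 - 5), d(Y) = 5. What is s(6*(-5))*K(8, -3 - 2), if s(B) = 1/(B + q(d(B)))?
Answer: -I*√6/27 ≈ -0.090722*I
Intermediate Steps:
K(J, O) = I*√6 (K(J, O) = √(-6) = I*√6)
s(B) = 1/(3 + B) (s(B) = 1/(B + 3) = 1/(3 + B))
s(6*(-5))*K(8, -3 - 2) = (I*√6)/(3 + 6*(-5)) = (I*√6)/(3 - 30) = (I*√6)/(-27) = -I*√6/27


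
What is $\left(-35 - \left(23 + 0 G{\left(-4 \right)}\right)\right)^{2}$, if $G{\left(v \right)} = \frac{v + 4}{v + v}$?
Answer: $3364$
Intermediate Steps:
$G{\left(v \right)} = \frac{4 + v}{2 v}$
$\left(-35 - \left(23 + 0 G{\left(-4 \right)}\right)\right)^{2} = \left(-35 - \left(23 + 0 \frac{4 - 4}{2 \left(-4\right)}\right)\right)^{2} = \left(-35 - \left(23 + 0 \cdot \frac{1}{2} \left(- \frac{1}{4}\right) 0\right)\right)^{2} = \left(-35 + \left(-23 + 0 \cdot 0\right)\right)^{2} = \left(-35 + \left(-23 + 0\right)\right)^{2} = \left(-35 - 23\right)^{2} = \left(-58\right)^{2} = 3364$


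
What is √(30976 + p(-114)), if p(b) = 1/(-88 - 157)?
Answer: √37945595/35 ≈ 176.00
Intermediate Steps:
p(b) = -1/245 (p(b) = 1/(-245) = -1/245)
√(30976 + p(-114)) = √(30976 - 1/245) = √(7589119/245) = √37945595/35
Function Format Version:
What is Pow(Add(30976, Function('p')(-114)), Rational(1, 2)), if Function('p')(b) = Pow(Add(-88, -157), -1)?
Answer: Mul(Rational(1, 35), Pow(37945595, Rational(1, 2))) ≈ 176.00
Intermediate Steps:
Function('p')(b) = Rational(-1, 245) (Function('p')(b) = Pow(-245, -1) = Rational(-1, 245))
Pow(Add(30976, Function('p')(-114)), Rational(1, 2)) = Pow(Add(30976, Rational(-1, 245)), Rational(1, 2)) = Pow(Rational(7589119, 245), Rational(1, 2)) = Mul(Rational(1, 35), Pow(37945595, Rational(1, 2)))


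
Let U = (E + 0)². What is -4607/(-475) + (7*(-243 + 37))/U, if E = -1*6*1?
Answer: -259549/8550 ≈ -30.357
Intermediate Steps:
E = -6 (E = -6*1 = -6)
U = 36 (U = (-6 + 0)² = (-6)² = 36)
-4607/(-475) + (7*(-243 + 37))/U = -4607/(-475) + (7*(-243 + 37))/36 = -4607*(-1/475) + (7*(-206))*(1/36) = 4607/475 - 1442*1/36 = 4607/475 - 721/18 = -259549/8550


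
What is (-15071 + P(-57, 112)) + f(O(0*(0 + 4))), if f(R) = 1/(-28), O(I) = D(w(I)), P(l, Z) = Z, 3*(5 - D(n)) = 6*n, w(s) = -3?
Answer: -418853/28 ≈ -14959.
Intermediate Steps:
D(n) = 5 - 2*n
O(I) = 11 (O(I) = 5 - 2*(-3) = 5 + 6 = 11)
f(R) = -1/28
(-15071 + P(-57, 112)) + f(O(0*(0 + 4))) = (-15071 + 112) - 1/28 = -14959 - 1/28 = -418853/28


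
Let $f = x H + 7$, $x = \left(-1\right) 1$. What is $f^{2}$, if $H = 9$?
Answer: $4$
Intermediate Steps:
$x = -1$
$f = -2$ ($f = \left(-1\right) 9 + 7 = -9 + 7 = -2$)
$f^{2} = \left(-2\right)^{2} = 4$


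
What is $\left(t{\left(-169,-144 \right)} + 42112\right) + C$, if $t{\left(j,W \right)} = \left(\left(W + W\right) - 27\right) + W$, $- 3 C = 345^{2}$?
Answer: $1978$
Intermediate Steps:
$C = -39675$ ($C = - \frac{345^{2}}{3} = \left(- \frac{1}{3}\right) 119025 = -39675$)
$t{\left(j,W \right)} = -27 + 3 W$ ($t{\left(j,W \right)} = \left(2 W - 27\right) + W = \left(-27 + 2 W\right) + W = -27 + 3 W$)
$\left(t{\left(-169,-144 \right)} + 42112\right) + C = \left(\left(-27 + 3 \left(-144\right)\right) + 42112\right) - 39675 = \left(\left(-27 - 432\right) + 42112\right) - 39675 = \left(-459 + 42112\right) - 39675 = 41653 - 39675 = 1978$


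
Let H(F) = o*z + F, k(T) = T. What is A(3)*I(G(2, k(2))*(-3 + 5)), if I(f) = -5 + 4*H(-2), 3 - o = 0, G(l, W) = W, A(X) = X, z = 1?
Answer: -3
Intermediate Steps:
o = 3 (o = 3 - 1*0 = 3 + 0 = 3)
H(F) = 3 + F (H(F) = 3*1 + F = 3 + F)
I(f) = -1 (I(f) = -5 + 4*(3 - 2) = -5 + 4*1 = -5 + 4 = -1)
A(3)*I(G(2, k(2))*(-3 + 5)) = 3*(-1) = -3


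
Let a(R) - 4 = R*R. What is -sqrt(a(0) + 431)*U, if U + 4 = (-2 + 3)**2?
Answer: 3*sqrt(435) ≈ 62.570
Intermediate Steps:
a(R) = 4 + R**2 (a(R) = 4 + R*R = 4 + R**2)
U = -3 (U = -4 + (-2 + 3)**2 = -4 + 1**2 = -4 + 1 = -3)
-sqrt(a(0) + 431)*U = -sqrt((4 + 0**2) + 431)*(-3) = -sqrt((4 + 0) + 431)*(-3) = -sqrt(4 + 431)*(-3) = -sqrt(435)*(-3) = -(-3)*sqrt(435) = 3*sqrt(435)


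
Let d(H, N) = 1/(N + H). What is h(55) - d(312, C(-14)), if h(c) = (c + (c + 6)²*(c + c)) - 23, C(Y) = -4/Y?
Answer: 894821605/2186 ≈ 4.0934e+5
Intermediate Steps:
d(H, N) = 1/(H + N)
h(c) = -23 + c + 2*c*(6 + c)² (h(c) = (c + (6 + c)²*(2*c)) - 23 = (c + 2*c*(6 + c)²) - 23 = -23 + c + 2*c*(6 + c)²)
h(55) - d(312, C(-14)) = (-23 + 55 + 2*55*(6 + 55)²) - 1/(312 - 4/(-14)) = (-23 + 55 + 2*55*61²) - 1/(312 - 4*(-1/14)) = (-23 + 55 + 2*55*3721) - 1/(312 + 2/7) = (-23 + 55 + 409310) - 1/2186/7 = 409342 - 1*7/2186 = 409342 - 7/2186 = 894821605/2186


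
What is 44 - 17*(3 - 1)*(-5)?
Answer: 214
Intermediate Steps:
44 - 17*(3 - 1)*(-5) = 44 - 17*2*(-5) = 44 - 17*(-10) = 44 - 1*(-170) = 44 + 170 = 214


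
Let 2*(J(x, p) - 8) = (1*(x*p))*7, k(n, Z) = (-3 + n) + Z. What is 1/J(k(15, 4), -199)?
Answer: -1/11136 ≈ -8.9799e-5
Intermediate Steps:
k(n, Z) = -3 + Z + n
J(x, p) = 8 + 7*p*x/2 (J(x, p) = 8 + ((1*(x*p))*7)/2 = 8 + ((1*(p*x))*7)/2 = 8 + ((p*x)*7)/2 = 8 + (7*p*x)/2 = 8 + 7*p*x/2)
1/J(k(15, 4), -199) = 1/(8 + (7/2)*(-199)*(-3 + 4 + 15)) = 1/(8 + (7/2)*(-199)*16) = 1/(8 - 11144) = 1/(-11136) = -1/11136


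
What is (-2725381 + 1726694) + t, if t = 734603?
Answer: -264084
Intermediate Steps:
(-2725381 + 1726694) + t = (-2725381 + 1726694) + 734603 = -998687 + 734603 = -264084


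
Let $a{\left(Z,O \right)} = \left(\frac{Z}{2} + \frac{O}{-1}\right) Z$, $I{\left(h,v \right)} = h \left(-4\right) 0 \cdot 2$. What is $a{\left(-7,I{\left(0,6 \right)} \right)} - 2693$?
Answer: $- \frac{5337}{2} \approx -2668.5$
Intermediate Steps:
$I{\left(h,v \right)} = 0$ ($I{\left(h,v \right)} = - 4 h 0 = 0$)
$a{\left(Z,O \right)} = Z \left(\frac{Z}{2} - O\right)$ ($a{\left(Z,O \right)} = \left(Z \frac{1}{2} + O \left(-1\right)\right) Z = \left(\frac{Z}{2} - O\right) Z = Z \left(\frac{Z}{2} - O\right)$)
$a{\left(-7,I{\left(0,6 \right)} \right)} - 2693 = \frac{1}{2} \left(-7\right) \left(-7 - 0\right) - 2693 = \frac{1}{2} \left(-7\right) \left(-7 + 0\right) - 2693 = \frac{1}{2} \left(-7\right) \left(-7\right) - 2693 = \frac{49}{2} - 2693 = - \frac{5337}{2}$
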